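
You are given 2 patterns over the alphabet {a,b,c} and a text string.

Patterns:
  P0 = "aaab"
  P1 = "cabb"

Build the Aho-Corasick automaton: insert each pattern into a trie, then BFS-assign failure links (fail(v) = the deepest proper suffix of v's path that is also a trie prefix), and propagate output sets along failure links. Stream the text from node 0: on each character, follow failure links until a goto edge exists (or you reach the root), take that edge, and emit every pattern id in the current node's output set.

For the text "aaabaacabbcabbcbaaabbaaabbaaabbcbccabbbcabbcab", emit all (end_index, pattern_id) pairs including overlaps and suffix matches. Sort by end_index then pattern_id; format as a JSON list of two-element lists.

Build automaton:
Trie (insert patterns):
  0='ε' goto a→1 c→5
  1='a' goto a→2
  2='aa' goto a→3
  3='aaa' goto b→4
  4='aaab' goto ·  [P0 ends]
  5='c' goto a→6
  6='ca' goto b→7
  7='cab' goto b→8
  8='cabb' goto ·  [P1 ends]

Failure links (BFS by depth):
  n1('a'): parent n0 fail=0; on 'a' 0 → fail=0;  out ∅∪∅=∅
  n5('c'): parent n0 fail=0; on 'c' 0 → fail=0;  out ∅∪∅=∅
  n2('aa'): parent n1 fail=0; on 'a' 0 → fail=1;  out ∅∪∅=∅
  n6('ca'): parent n5 fail=0; on 'a' 0 → fail=1;  out ∅∪∅=∅
  n3('aaa'): parent n2 fail=1; on 'a' 1 → fail=2;  out ∅∪∅=∅
  n7('cab'): parent n6 fail=1; on 'b' 1→0 → fail=0;  out ∅∪∅=∅
  n4('aaab'): parent n3 fail=2; on 'b' 2→1→0 → fail=0;  out {0}∪∅={0}
  n8('cabb'): parent n7 fail=0; on 'b' 0 → fail=0;  out {1}∪∅={1}

Text stream:
pos 0 'a': at 1
pos 1 'a': at 2
pos 2 'a': at 3
pos 3 'b': at 4  ** P0@[0:3]
pos 4 'a': at 1 (via fail)
pos 5 'a': at 2
pos 6 'c': at 5 (via fail)
pos 7 'a': at 6
pos 8 'b': at 7
pos 9 'b': at 8  ** P1@[6:9]
pos 10 'c': at 5 (via fail)
pos 11 'a': at 6
pos 12 'b': at 7
pos 13 'b': at 8  ** P1@[10:13]
pos 14 'c': at 5 (via fail)
pos 15 'b': at 0 (via fail)
pos 16 'a': at 1
pos 17 'a': at 2
pos 18 'a': at 3
pos 19 'b': at 4  ** P0@[16:19]
pos 20 'b': at 0 (via fail)
pos 21 'a': at 1
pos 22 'a': at 2
pos 23 'a': at 3
pos 24 'b': at 4  ** P0@[21:24]
pos 25 'b': at 0 (via fail)
pos 26 'a': at 1
pos 27 'a': at 2
pos 28 'a': at 3
pos 29 'b': at 4  ** P0@[26:29]
pos 30 'b': at 0 (via fail)
pos 31 'c': at 5
pos 32 'b': at 0 (via fail)
pos 33 'c': at 5
pos 34 'c': at 5 (via fail)
pos 35 'a': at 6
pos 36 'b': at 7
pos 37 'b': at 8  ** P1@[34:37]
pos 38 'b': at 0 (via fail)
pos 39 'c': at 5
pos 40 'a': at 6
pos 41 'b': at 7
pos 42 'b': at 8  ** P1@[39:42]
pos 43 'c': at 5 (via fail)
pos 44 'a': at 6
pos 45 'b': at 7

Matches: [[3,0],[9,1],[13,1],[19,0],[24,0],[29,0],[37,1],[42,1]]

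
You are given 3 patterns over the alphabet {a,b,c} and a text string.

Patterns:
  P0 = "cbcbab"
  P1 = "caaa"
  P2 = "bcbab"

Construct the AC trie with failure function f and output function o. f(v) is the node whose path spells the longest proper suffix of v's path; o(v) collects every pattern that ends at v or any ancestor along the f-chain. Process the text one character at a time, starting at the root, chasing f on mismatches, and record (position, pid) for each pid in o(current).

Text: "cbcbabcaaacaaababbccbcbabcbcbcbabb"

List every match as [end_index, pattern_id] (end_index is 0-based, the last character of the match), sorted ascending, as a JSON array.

Build:
Trie (insert patterns):
  n0 'ε': b→10 c→1
  n1 'c': a→7 b→2
  n2 'cb': c→3
  n3 'cbc': b→4
  n4 'cbcb': a→5
  n5 'cbcba': b→6
  n6 'cbcbab': ·  [P0 ends]
  n7 'ca': a→8
  n8 'caa': a→9
  n9 'caaa': ·  [P1 ends]
  n10 'b': c→11
  n11 'bc': b→12
  n12 'bcb': a→13
  n13 'bcba': b→14
  n14 'bcbab': ·  [P2 ends]

BFS fail/out derivation:
  n1('c'): parent n0 fail=0; on 'c' 0 → fail=0;  out ∅∪∅=∅
  n10('b'): parent n0 fail=0; on 'b' 0 → fail=0;  out ∅∪∅=∅
  n2('cb'): parent n1 fail=0; on 'b' 0 → fail=10;  out ∅∪∅=∅
  n7('ca'): parent n1 fail=0; on 'a' 0 → fail=0;  out ∅∪∅=∅
  n11('bc'): parent n10 fail=0; on 'c' 0 → fail=1;  out ∅∪∅=∅
  n3('cbc'): parent n2 fail=10; on 'c' 10 → fail=11;  out ∅∪∅=∅
  n8('caa'): parent n7 fail=0; on 'a' 0 → fail=0;  out ∅∪∅=∅
  n12('bcb'): parent n11 fail=1; on 'b' 1 → fail=2;  out ∅∪∅=∅
  n4('cbcb'): parent n3 fail=11; on 'b' 11 → fail=12;  out ∅∪∅=∅
  n9('caaa'): parent n8 fail=0; on 'a' 0 → fail=0;  out {1}∪∅={1}
  n13('bcba'): parent n12 fail=2; on 'a' 2→10→0 → fail=0;  out ∅∪∅=∅
  n5('cbcba'): parent n4 fail=12; on 'a' 12 → fail=13;  out ∅∪∅=∅
  n14('bcbab'): parent n13 fail=0; on 'b' 0 → fail=10;  out {2}∪∅={2}
  n6('cbcbab'): parent n5 fail=13; on 'b' 13 → fail=14;  out {0}∪{2}={0,2}

Scan:
i=0 'c': node 0→1
i=1 'b': node 1→2
i=2 'c': node 2→3
i=3 'b': node 3→4
i=4 'a': node 4→5
i=5 'b': node 5→6  ** P0@[0:5],P2@[1:5]
i=6 'c': node 6→11 ·f
i=7 'a': node 11→7 ·f
i=8 'a': node 7→8
i=9 'a': node 8→9  ** P1@[6:9]
i=10 'c': node 9→1 ·f
i=11 'a': node 1→7
i=12 'a': node 7→8
i=13 'a': node 8→9  ** P1@[10:13]
i=14 'b': node 9→10 ·f
i=15 'a': node 10→0 ·f
i=16 'b': node 0→10
i=17 'b': node 10→10 ·f
i=18 'c': node 10→11
i=19 'c': node 11→1 ·f
i=20 'b': node 1→2
i=21 'c': node 2→3
i=22 'b': node 3→4
i=23 'a': node 4→5
i=24 'b': node 5→6  ** P0@[19:24],P2@[20:24]
i=25 'c': node 6→11 ·f
i=26 'b': node 11→12
i=27 'c': node 12→3 ·f
i=28 'b': node 3→4
i=29 'c': node 4→3 ·f
i=30 'b': node 3→4
i=31 'a': node 4→5
i=32 'b': node 5→6  ** P0@[27:32],P2@[28:32]
i=33 'b': node 6→10 ·f

All matches (sorted): [[5,0],[5,2],[9,1],[13,1],[24,0],[24,2],[32,0],[32,2]]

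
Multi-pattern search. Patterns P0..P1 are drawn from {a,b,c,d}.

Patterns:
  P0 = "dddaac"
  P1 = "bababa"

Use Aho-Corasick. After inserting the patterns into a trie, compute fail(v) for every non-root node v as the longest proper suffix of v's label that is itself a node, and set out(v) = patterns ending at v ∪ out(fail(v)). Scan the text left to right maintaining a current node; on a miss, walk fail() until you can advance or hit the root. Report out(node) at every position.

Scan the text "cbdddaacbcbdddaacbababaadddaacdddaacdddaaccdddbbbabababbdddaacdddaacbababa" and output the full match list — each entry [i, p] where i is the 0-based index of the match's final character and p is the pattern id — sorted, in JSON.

Build:
Trie nodes:
  0='ε' goto b→7 d→1
  1='d' goto d→2
  2='dd' goto d→3
  3='ddd' goto a→4
  4='ddda' goto a→5
  5='dddaa' goto c→6
  6='dddaac' goto ·  ←P0
  7='b' goto a→8
  8='ba' goto b→9
  9='bab' goto a→10
  10='baba' goto b→11
  11='babab' goto a→12
  12='bababa' goto ·  ←P1

Failure links (BFS by depth):
  n1('d'): parent n0 fail=0; on 'd' 0 → fail=0;  out ∅∪∅=∅
  n7('b'): parent n0 fail=0; on 'b' 0 → fail=0;  out ∅∪∅=∅
  n2('dd'): parent n1 fail=0; on 'd' 0 → fail=1;  out ∅∪∅=∅
  n8('ba'): parent n7 fail=0; on 'a' 0 → fail=0;  out ∅∪∅=∅
  n3('ddd'): parent n2 fail=1; on 'd' 1 → fail=2;  out ∅∪∅=∅
  n9('bab'): parent n8 fail=0; on 'b' 0 → fail=7;  out ∅∪∅=∅
  n4('ddda'): parent n3 fail=2; on 'a' 2→1→0 → fail=0;  out ∅∪∅=∅
  n10('baba'): parent n9 fail=7; on 'a' 7 → fail=8;  out ∅∪∅=∅
  n5('dddaa'): parent n4 fail=0; on 'a' 0 → fail=0;  out ∅∪∅=∅
  n11('babab'): parent n10 fail=8; on 'b' 8 → fail=9;  out ∅∪∅=∅
  n6('dddaac'): parent n5 fail=0; on 'c' 0 → fail=0;  out {0}∪∅={0}
  n12('bababa'): parent n11 fail=9; on 'a' 9 → fail=10;  out {1}∪∅={1}

Scan:
i=0 'c': node 0→0
i=1 'b': node 0→7
i=2 'd': node 7→1 (via fail)
i=3 'd': node 1→2
i=4 'd': node 2→3
i=5 'a': node 3→4
i=6 'a': node 4→5
i=7 'c': node 5→6  → match P0@[2:7]
i=8 'b': node 6→7 (via fail)
i=9 'c': node 7→0 (via fail)
i=10 'b': node 0→7
i=11 'd': node 7→1 (via fail)
i=12 'd': node 1→2
i=13 'd': node 2→3
i=14 'a': node 3→4
i=15 'a': node 4→5
i=16 'c': node 5→6  → match P0@[11:16]
i=17 'b': node 6→7 (via fail)
i=18 'a': node 7→8
i=19 'b': node 8→9
i=20 'a': node 9→10
i=21 'b': node 10→11
i=22 'a': node 11→12  → match P1@[17:22]
i=23 'a': node 12→0 (via fail)
i=24 'd': node 0→1
i=25 'd': node 1→2
i=26 'd': node 2→3
i=27 'a': node 3→4
i=28 'a': node 4→5
i=29 'c': node 5→6  → match P0@[24:29]
i=30 'd': node 6→1 (via fail)
i=31 'd': node 1→2
i=32 'd': node 2→3
i=33 'a': node 3→4
i=34 'a': node 4→5
i=35 'c': node 5→6  → match P0@[30:35]
i=36 'd': node 6→1 (via fail)
i=37 'd': node 1→2
i=38 'd': node 2→3
i=39 'a': node 3→4
i=40 'a': node 4→5
i=41 'c': node 5→6  → match P0@[36:41]
i=42 'c': node 6→0 (via fail)
i=43 'd': node 0→1
i=44 'd': node 1→2
i=45 'd': node 2→3
i=46 'b': node 3→7 (via fail)
i=47 'b': node 7→7 (via fail)
i=48 'b': node 7→7 (via fail)
i=49 'a': node 7→8
i=50 'b': node 8→9
i=51 'a': node 9→10
i=52 'b': node 10→11
i=53 'a': node 11→12  → match P1@[48:53]
i=54 'b': node 12→11 (via fail)
i=55 'b': node 11→7 (via fail)
i=56 'd': node 7→1 (via fail)
i=57 'd': node 1→2
i=58 'd': node 2→3
i=59 'a': node 3→4
i=60 'a': node 4→5
i=61 'c': node 5→6  → match P0@[56:61]
i=62 'd': node 6→1 (via fail)
i=63 'd': node 1→2
i=64 'd': node 2→3
i=65 'a': node 3→4
i=66 'a': node 4→5
i=67 'c': node 5→6  → match P0@[62:67]
i=68 'b': node 6→7 (via fail)
i=69 'a': node 7→8
i=70 'b': node 8→9
i=71 'a': node 9→10
i=72 'b': node 10→11
i=73 'a': node 11→12  → match P1@[68:73]

Matches: [[7,0],[16,0],[22,1],[29,0],[35,0],[41,0],[53,1],[61,0],[67,0],[73,1]]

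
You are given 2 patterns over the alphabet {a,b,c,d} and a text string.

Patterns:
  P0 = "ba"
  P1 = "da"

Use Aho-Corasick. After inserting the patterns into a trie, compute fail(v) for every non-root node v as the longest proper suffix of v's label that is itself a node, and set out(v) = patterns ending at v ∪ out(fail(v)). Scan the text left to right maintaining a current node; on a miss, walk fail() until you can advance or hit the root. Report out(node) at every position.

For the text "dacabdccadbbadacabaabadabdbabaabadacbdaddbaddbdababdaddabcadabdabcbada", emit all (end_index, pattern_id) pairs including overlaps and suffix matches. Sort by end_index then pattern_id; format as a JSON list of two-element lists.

Construct AC machine:
Trie (insert patterns):
  0='ε' goto b→1 d→3
  1='b' goto a→2
  2='ba' goto ·  [P0 ends]
  3='d' goto a→4
  4='da' goto ·  [P1 ends]

BFS fail/out derivation:
  n1('b'): parent n0 fail=0; on 'b' 0 → fail=0;  out ∅∪∅=∅
  n3('d'): parent n0 fail=0; on 'd' 0 → fail=0;  out ∅∪∅=∅
  n2('ba'): parent n1 fail=0; on 'a' 0 → fail=0;  out {0}∪∅={0}
  n4('da'): parent n3 fail=0; on 'a' 0 → fail=0;  out {1}∪∅={1}

Text stream:
pos 0 'd': at 3
pos 1 'a': at 4  → match P1@[0:1]
pos 2 'c': at 0 (fail-walked)
pos 3 'a': at 0
pos 4 'b': at 1
pos 5 'd': at 3 (fail-walked)
pos 6 'c': at 0 (fail-walked)
pos 7 'c': at 0
pos 8 'a': at 0
pos 9 'd': at 3
pos 10 'b': at 1 (fail-walked)
pos 11 'b': at 1 (fail-walked)
pos 12 'a': at 2  → match P0@[11:12]
pos 13 'd': at 3 (fail-walked)
pos 14 'a': at 4  → match P1@[13:14]
pos 15 'c': at 0 (fail-walked)
pos 16 'a': at 0
pos 17 'b': at 1
pos 18 'a': at 2  → match P0@[17:18]
pos 19 'a': at 0 (fail-walked)
pos 20 'b': at 1
pos 21 'a': at 2  → match P0@[20:21]
pos 22 'd': at 3 (fail-walked)
pos 23 'a': at 4  → match P1@[22:23]
pos 24 'b': at 1 (fail-walked)
pos 25 'd': at 3 (fail-walked)
pos 26 'b': at 1 (fail-walked)
pos 27 'a': at 2  → match P0@[26:27]
pos 28 'b': at 1 (fail-walked)
pos 29 'a': at 2  → match P0@[28:29]
pos 30 'a': at 0 (fail-walked)
pos 31 'b': at 1
pos 32 'a': at 2  → match P0@[31:32]
pos 33 'd': at 3 (fail-walked)
pos 34 'a': at 4  → match P1@[33:34]
pos 35 'c': at 0 (fail-walked)
pos 36 'b': at 1
pos 37 'd': at 3 (fail-walked)
pos 38 'a': at 4  → match P1@[37:38]
pos 39 'd': at 3 (fail-walked)
pos 40 'd': at 3 (fail-walked)
pos 41 'b': at 1 (fail-walked)
pos 42 'a': at 2  → match P0@[41:42]
pos 43 'd': at 3 (fail-walked)
pos 44 'd': at 3 (fail-walked)
pos 45 'b': at 1 (fail-walked)
pos 46 'd': at 3 (fail-walked)
pos 47 'a': at 4  → match P1@[46:47]
pos 48 'b': at 1 (fail-walked)
pos 49 'a': at 2  → match P0@[48:49]
pos 50 'b': at 1 (fail-walked)
pos 51 'd': at 3 (fail-walked)
pos 52 'a': at 4  → match P1@[51:52]
pos 53 'd': at 3 (fail-walked)
pos 54 'd': at 3 (fail-walked)
pos 55 'a': at 4  → match P1@[54:55]
pos 56 'b': at 1 (fail-walked)
pos 57 'c': at 0 (fail-walked)
pos 58 'a': at 0
pos 59 'd': at 3
pos 60 'a': at 4  → match P1@[59:60]
pos 61 'b': at 1 (fail-walked)
pos 62 'd': at 3 (fail-walked)
pos 63 'a': at 4  → match P1@[62:63]
pos 64 'b': at 1 (fail-walked)
pos 65 'c': at 0 (fail-walked)
pos 66 'b': at 1
pos 67 'a': at 2  → match P0@[66:67]
pos 68 'd': at 3 (fail-walked)
pos 69 'a': at 4  → match P1@[68:69]

All matches (sorted): [[1,1],[12,0],[14,1],[18,0],[21,0],[23,1],[27,0],[29,0],[32,0],[34,1],[38,1],[42,0],[47,1],[49,0],[52,1],[55,1],[60,1],[63,1],[67,0],[69,1]]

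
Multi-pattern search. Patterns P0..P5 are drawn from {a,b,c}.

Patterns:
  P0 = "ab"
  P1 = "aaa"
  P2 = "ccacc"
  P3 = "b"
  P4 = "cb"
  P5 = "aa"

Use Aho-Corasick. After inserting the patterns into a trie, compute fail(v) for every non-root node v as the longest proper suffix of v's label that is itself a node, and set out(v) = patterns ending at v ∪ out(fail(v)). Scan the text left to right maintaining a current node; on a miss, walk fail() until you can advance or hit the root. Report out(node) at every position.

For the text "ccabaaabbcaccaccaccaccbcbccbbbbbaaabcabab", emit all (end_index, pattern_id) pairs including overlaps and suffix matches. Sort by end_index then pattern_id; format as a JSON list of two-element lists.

Construct AC machine:
Trie (insert patterns):
  0='ε' goto a→1 b→10 c→5
  1='a' goto a→3 b→2
  2='ab' goto ·  ←P0
  3='aa' goto a→4  ←P5
  4='aaa' goto ·  ←P1
  5='c' goto b→11 c→6
  6='cc' goto a→7
  7='cca' goto c→8
  8='ccac' goto c→9
  9='ccacc' goto ·  ←P2
  10='b' goto ·  ←P3
  11='cb' goto ·  ←P4

BFS fail/out derivation:
  fail(1) 'a': from fail(0)=0 chase 'a': 0 ⇒ 0;  out=∅∪out(0)=∅
  fail(5) 'c': from fail(0)=0 chase 'c': 0 ⇒ 0;  out=∅∪out(0)=∅
  fail(10) 'b': from fail(0)=0 chase 'b': 0 ⇒ 0;  out={3}∪out(0)={3}
  fail(2) 'ab': from fail(1)=0 chase 'b': 0 ⇒ 10;  out={0}∪out(10)={0,3}
  fail(3) 'aa': from fail(1)=0 chase 'a': 0 ⇒ 1;  out={5}∪out(1)={5}
  fail(6) 'cc': from fail(5)=0 chase 'c': 0 ⇒ 5;  out=∅∪out(5)=∅
  fail(11) 'cb': from fail(5)=0 chase 'b': 0 ⇒ 10;  out={4}∪out(10)={3,4}
  fail(4) 'aaa': from fail(3)=1 chase 'a': 1 ⇒ 3;  out={1}∪out(3)={1,5}
  fail(7) 'cca': from fail(6)=5 chase 'a': 5→0 ⇒ 1;  out=∅∪out(1)=∅
  fail(8) 'ccac': from fail(7)=1 chase 'c': 1→0 ⇒ 5;  out=∅∪out(5)=∅
  fail(9) 'ccacc': from fail(8)=5 chase 'c': 5 ⇒ 6;  out={2}∪out(6)={2}

Scan:
pos 0 'c': at 5
pos 1 'c': at 6
pos 2 'a': at 7
pos 3 'b': at 2 (fail-walked)  → match P0@[2:3],P3@[3:3]
pos 4 'a': at 1 (fail-walked)
pos 5 'a': at 3  → match P5@[4:5]
pos 6 'a': at 4  → match P1@[4:6],P5@[5:6]
pos 7 'b': at 2 (fail-walked)  → match P0@[6:7],P3@[7:7]
pos 8 'b': at 10 (fail-walked)  → match P3@[8:8]
pos 9 'c': at 5 (fail-walked)
pos 10 'a': at 1 (fail-walked)
pos 11 'c': at 5 (fail-walked)
pos 12 'c': at 6
pos 13 'a': at 7
pos 14 'c': at 8
pos 15 'c': at 9  → match P2@[11:15]
pos 16 'a': at 7 (fail-walked)
pos 17 'c': at 8
pos 18 'c': at 9  → match P2@[14:18]
pos 19 'a': at 7 (fail-walked)
pos 20 'c': at 8
pos 21 'c': at 9  → match P2@[17:21]
pos 22 'b': at 11 (fail-walked)  → match P3@[22:22],P4@[21:22]
pos 23 'c': at 5 (fail-walked)
pos 24 'b': at 11  → match P3@[24:24],P4@[23:24]
pos 25 'c': at 5 (fail-walked)
pos 26 'c': at 6
pos 27 'b': at 11 (fail-walked)  → match P3@[27:27],P4@[26:27]
pos 28 'b': at 10 (fail-walked)  → match P3@[28:28]
pos 29 'b': at 10 (fail-walked)  → match P3@[29:29]
pos 30 'b': at 10 (fail-walked)  → match P3@[30:30]
pos 31 'b': at 10 (fail-walked)  → match P3@[31:31]
pos 32 'a': at 1 (fail-walked)
pos 33 'a': at 3  → match P5@[32:33]
pos 34 'a': at 4  → match P1@[32:34],P5@[33:34]
pos 35 'b': at 2 (fail-walked)  → match P0@[34:35],P3@[35:35]
pos 36 'c': at 5 (fail-walked)
pos 37 'a': at 1 (fail-walked)
pos 38 'b': at 2  → match P0@[37:38],P3@[38:38]
pos 39 'a': at 1 (fail-walked)
pos 40 'b': at 2  → match P0@[39:40],P3@[40:40]

All matches (sorted): [[3,0],[3,3],[5,5],[6,1],[6,5],[7,0],[7,3],[8,3],[15,2],[18,2],[21,2],[22,3],[22,4],[24,3],[24,4],[27,3],[27,4],[28,3],[29,3],[30,3],[31,3],[33,5],[34,1],[34,5],[35,0],[35,3],[38,0],[38,3],[40,0],[40,3]]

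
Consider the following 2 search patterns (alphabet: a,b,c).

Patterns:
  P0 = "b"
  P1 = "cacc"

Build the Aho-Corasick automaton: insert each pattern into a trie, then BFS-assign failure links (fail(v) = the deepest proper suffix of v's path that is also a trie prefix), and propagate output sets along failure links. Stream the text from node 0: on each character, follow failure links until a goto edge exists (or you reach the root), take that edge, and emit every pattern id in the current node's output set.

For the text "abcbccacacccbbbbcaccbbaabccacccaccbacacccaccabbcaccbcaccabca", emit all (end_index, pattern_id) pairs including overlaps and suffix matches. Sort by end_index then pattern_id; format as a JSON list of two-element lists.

Build automaton:
Trie (insert patterns):
  n0 'ε': b→1 c→2
  n1 'b': ·  [P0 ends]
  n2 'c': a→3
  n3 'ca': c→4
  n4 'cac': c→5
  n5 'cacc': ·  [P1 ends]

Failure links (BFS by depth):
  n1('b'): parent n0 fail=0; on 'b' 0 → fail=0;  out {0}∪∅={0}
  n2('c'): parent n0 fail=0; on 'c' 0 → fail=0;  out ∅∪∅=∅
  n3('ca'): parent n2 fail=0; on 'a' 0 → fail=0;  out ∅∪∅=∅
  n4('cac'): parent n3 fail=0; on 'c' 0 → fail=2;  out ∅∪∅=∅
  n5('cacc'): parent n4 fail=2; on 'c' 2→0 → fail=2;  out {1}∪∅={1}

Run:
pos 0 'a': at 0
pos 1 'b': at 1  ** P0@[1:1]
pos 2 'c': at 2 ·f
pos 3 'b': at 1 ·f  ** P0@[3:3]
pos 4 'c': at 2 ·f
pos 5 'c': at 2 ·f
pos 6 'a': at 3
pos 7 'c': at 4
pos 8 'a': at 3 ·f
pos 9 'c': at 4
pos 10 'c': at 5  ** P1@[7:10]
pos 11 'c': at 2 ·f
pos 12 'b': at 1 ·f  ** P0@[12:12]
pos 13 'b': at 1 ·f  ** P0@[13:13]
pos 14 'b': at 1 ·f  ** P0@[14:14]
pos 15 'b': at 1 ·f  ** P0@[15:15]
pos 16 'c': at 2 ·f
pos 17 'a': at 3
pos 18 'c': at 4
pos 19 'c': at 5  ** P1@[16:19]
pos 20 'b': at 1 ·f  ** P0@[20:20]
pos 21 'b': at 1 ·f  ** P0@[21:21]
pos 22 'a': at 0 ·f
pos 23 'a': at 0
pos 24 'b': at 1  ** P0@[24:24]
pos 25 'c': at 2 ·f
pos 26 'c': at 2 ·f
pos 27 'a': at 3
pos 28 'c': at 4
pos 29 'c': at 5  ** P1@[26:29]
pos 30 'c': at 2 ·f
pos 31 'a': at 3
pos 32 'c': at 4
pos 33 'c': at 5  ** P1@[30:33]
pos 34 'b': at 1 ·f  ** P0@[34:34]
pos 35 'a': at 0 ·f
pos 36 'c': at 2
pos 37 'a': at 3
pos 38 'c': at 4
pos 39 'c': at 5  ** P1@[36:39]
pos 40 'c': at 2 ·f
pos 41 'a': at 3
pos 42 'c': at 4
pos 43 'c': at 5  ** P1@[40:43]
pos 44 'a': at 3 ·f
pos 45 'b': at 1 ·f  ** P0@[45:45]
pos 46 'b': at 1 ·f  ** P0@[46:46]
pos 47 'c': at 2 ·f
pos 48 'a': at 3
pos 49 'c': at 4
pos 50 'c': at 5  ** P1@[47:50]
pos 51 'b': at 1 ·f  ** P0@[51:51]
pos 52 'c': at 2 ·f
pos 53 'a': at 3
pos 54 'c': at 4
pos 55 'c': at 5  ** P1@[52:55]
pos 56 'a': at 3 ·f
pos 57 'b': at 1 ·f  ** P0@[57:57]
pos 58 'c': at 2 ·f
pos 59 'a': at 3

Matches: [[1,0],[3,0],[10,1],[12,0],[13,0],[14,0],[15,0],[19,1],[20,0],[21,0],[24,0],[29,1],[33,1],[34,0],[39,1],[43,1],[45,0],[46,0],[50,1],[51,0],[55,1],[57,0]]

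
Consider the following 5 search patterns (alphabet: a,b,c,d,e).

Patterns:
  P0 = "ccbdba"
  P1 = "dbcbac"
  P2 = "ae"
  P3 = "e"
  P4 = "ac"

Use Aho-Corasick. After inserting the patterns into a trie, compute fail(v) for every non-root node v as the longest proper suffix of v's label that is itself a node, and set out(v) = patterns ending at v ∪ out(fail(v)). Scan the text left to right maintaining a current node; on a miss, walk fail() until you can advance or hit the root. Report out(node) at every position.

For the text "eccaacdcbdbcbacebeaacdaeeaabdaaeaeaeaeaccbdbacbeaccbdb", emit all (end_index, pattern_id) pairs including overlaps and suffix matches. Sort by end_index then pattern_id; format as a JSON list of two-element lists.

Build:
Trie (insert patterns):
  n0 'ε': a→13 c→1 d→7 e→15
  n1 'c': c→2
  n2 'cc': b→3
  n3 'ccb': d→4
  n4 'ccbd': b→5
  n5 'ccbdb': a→6
  n6 'ccbdba': ·  ←P0
  n7 'd': b→8
  n8 'db': c→9
  n9 'dbc': b→10
  n10 'dbcb': a→11
  n11 'dbcba': c→12
  n12 'dbcbac': ·  ←P1
  n13 'a': c→16 e→14
  n14 'ae': ·  ←P2
  n15 'e': ·  ←P3
  n16 'ac': ·  ←P4

BFS fail/out derivation:
  n1('c'): parent n0 fail=0; on 'c' 0 → fail=0;  out ∅∪∅=∅
  n7('d'): parent n0 fail=0; on 'd' 0 → fail=0;  out ∅∪∅=∅
  n13('a'): parent n0 fail=0; on 'a' 0 → fail=0;  out ∅∪∅=∅
  n15('e'): parent n0 fail=0; on 'e' 0 → fail=0;  out {3}∪∅={3}
  n2('cc'): parent n1 fail=0; on 'c' 0 → fail=1;  out ∅∪∅=∅
  n8('db'): parent n7 fail=0; on 'b' 0 → fail=0;  out ∅∪∅=∅
  n14('ae'): parent n13 fail=0; on 'e' 0 → fail=15;  out {2}∪{3}={2,3}
  n16('ac'): parent n13 fail=0; on 'c' 0 → fail=1;  out {4}∪∅={4}
  n3('ccb'): parent n2 fail=1; on 'b' 1→0 → fail=0;  out ∅∪∅=∅
  n9('dbc'): parent n8 fail=0; on 'c' 0 → fail=1;  out ∅∪∅=∅
  n4('ccbd'): parent n3 fail=0; on 'd' 0 → fail=7;  out ∅∪∅=∅
  n10('dbcb'): parent n9 fail=1; on 'b' 1→0 → fail=0;  out ∅∪∅=∅
  n5('ccbdb'): parent n4 fail=7; on 'b' 7 → fail=8;  out ∅∪∅=∅
  n11('dbcba'): parent n10 fail=0; on 'a' 0 → fail=13;  out ∅∪∅=∅
  n6('ccbdba'): parent n5 fail=8; on 'a' 8→0 → fail=13;  out {0}∪∅={0}
  n12('dbcbac'): parent n11 fail=13; on 'c' 13 → fail=16;  out {1}∪{4}={1,4}

Text stream:
[0] read 'e'  n0⇒n15  emit P3@[0:0]
[1] read 'c'  n15⇒n1 (via fail)
[2] read 'c'  n1⇒n2
[3] read 'a'  n2⇒n13 (via fail)
[4] read 'a'  n13⇒n13 (via fail)
[5] read 'c'  n13⇒n16  emit P4@[4:5]
[6] read 'd'  n16⇒n7 (via fail)
[7] read 'c'  n7⇒n1 (via fail)
[8] read 'b'  n1⇒n0 (via fail)
[9] read 'd'  n0⇒n7
[10] read 'b'  n7⇒n8
[11] read 'c'  n8⇒n9
[12] read 'b'  n9⇒n10
[13] read 'a'  n10⇒n11
[14] read 'c'  n11⇒n12  emit P1@[9:14],P4@[13:14]
[15] read 'e'  n12⇒n15 (via fail)  emit P3@[15:15]
[16] read 'b'  n15⇒n0 (via fail)
[17] read 'e'  n0⇒n15  emit P3@[17:17]
[18] read 'a'  n15⇒n13 (via fail)
[19] read 'a'  n13⇒n13 (via fail)
[20] read 'c'  n13⇒n16  emit P4@[19:20]
[21] read 'd'  n16⇒n7 (via fail)
[22] read 'a'  n7⇒n13 (via fail)
[23] read 'e'  n13⇒n14  emit P2@[22:23],P3@[23:23]
[24] read 'e'  n14⇒n15 (via fail)  emit P3@[24:24]
[25] read 'a'  n15⇒n13 (via fail)
[26] read 'a'  n13⇒n13 (via fail)
[27] read 'b'  n13⇒n0 (via fail)
[28] read 'd'  n0⇒n7
[29] read 'a'  n7⇒n13 (via fail)
[30] read 'a'  n13⇒n13 (via fail)
[31] read 'e'  n13⇒n14  emit P2@[30:31],P3@[31:31]
[32] read 'a'  n14⇒n13 (via fail)
[33] read 'e'  n13⇒n14  emit P2@[32:33],P3@[33:33]
[34] read 'a'  n14⇒n13 (via fail)
[35] read 'e'  n13⇒n14  emit P2@[34:35],P3@[35:35]
[36] read 'a'  n14⇒n13 (via fail)
[37] read 'e'  n13⇒n14  emit P2@[36:37],P3@[37:37]
[38] read 'a'  n14⇒n13 (via fail)
[39] read 'c'  n13⇒n16  emit P4@[38:39]
[40] read 'c'  n16⇒n2 (via fail)
[41] read 'b'  n2⇒n3
[42] read 'd'  n3⇒n4
[43] read 'b'  n4⇒n5
[44] read 'a'  n5⇒n6  emit P0@[39:44]
[45] read 'c'  n6⇒n16 (via fail)  emit P4@[44:45]
[46] read 'b'  n16⇒n0 (via fail)
[47] read 'e'  n0⇒n15  emit P3@[47:47]
[48] read 'a'  n15⇒n13 (via fail)
[49] read 'c'  n13⇒n16  emit P4@[48:49]
[50] read 'c'  n16⇒n2 (via fail)
[51] read 'b'  n2⇒n3
[52] read 'd'  n3⇒n4
[53] read 'b'  n4⇒n5

Matches: [[0,3],[5,4],[14,1],[14,4],[15,3],[17,3],[20,4],[23,2],[23,3],[24,3],[31,2],[31,3],[33,2],[33,3],[35,2],[35,3],[37,2],[37,3],[39,4],[44,0],[45,4],[47,3],[49,4]]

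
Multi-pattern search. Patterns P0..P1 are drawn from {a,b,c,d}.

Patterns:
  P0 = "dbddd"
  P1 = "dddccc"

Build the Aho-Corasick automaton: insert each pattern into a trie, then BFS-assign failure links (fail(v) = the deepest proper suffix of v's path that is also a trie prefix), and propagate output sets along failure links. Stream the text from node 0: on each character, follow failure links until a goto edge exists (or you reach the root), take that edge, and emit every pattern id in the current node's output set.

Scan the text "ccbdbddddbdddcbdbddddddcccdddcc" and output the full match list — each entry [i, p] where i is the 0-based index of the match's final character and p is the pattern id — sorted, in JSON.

Construct AC machine:
Trie (insert patterns):
  n0 'ε': d→1
  n1 'd': b→2 d→6
  n2 'db': d→3
  n3 'dbd': d→4
  n4 'dbdd': d→5
  n5 'dbddd': ·  ←P0
  n6 'dd': d→7
  n7 'ddd': c→8
  n8 'dddc': c→9
  n9 'dddcc': c→10
  n10 'dddccc': ·  ←P1

BFS fail/out derivation:
  n1('d'): parent n0 fail=0; on 'd' 0 → fail=0;  out ∅∪∅=∅
  n2('db'): parent n1 fail=0; on 'b' 0 → fail=0;  out ∅∪∅=∅
  n6('dd'): parent n1 fail=0; on 'd' 0 → fail=1;  out ∅∪∅=∅
  n3('dbd'): parent n2 fail=0; on 'd' 0 → fail=1;  out ∅∪∅=∅
  n7('ddd'): parent n6 fail=1; on 'd' 1 → fail=6;  out ∅∪∅=∅
  n4('dbdd'): parent n3 fail=1; on 'd' 1 → fail=6;  out ∅∪∅=∅
  n8('dddc'): parent n7 fail=6; on 'c' 6→1→0 → fail=0;  out ∅∪∅=∅
  n5('dbddd'): parent n4 fail=6; on 'd' 6 → fail=7;  out {0}∪∅={0}
  n9('dddcc'): parent n8 fail=0; on 'c' 0 → fail=0;  out ∅∪∅=∅
  n10('dddccc'): parent n9 fail=0; on 'c' 0 → fail=0;  out {1}∪∅={1}

Scan:
i=0 'c': node 0→0
i=1 'c': node 0→0
i=2 'b': node 0→0
i=3 'd': node 0→1
i=4 'b': node 1→2
i=5 'd': node 2→3
i=6 'd': node 3→4
i=7 'd': node 4→5  ** P0@[3:7]
i=8 'd': node 5→7 (fail-walked)
i=9 'b': node 7→2 (fail-walked)
i=10 'd': node 2→3
i=11 'd': node 3→4
i=12 'd': node 4→5  ** P0@[8:12]
i=13 'c': node 5→8 (fail-walked)
i=14 'b': node 8→0 (fail-walked)
i=15 'd': node 0→1
i=16 'b': node 1→2
i=17 'd': node 2→3
i=18 'd': node 3→4
i=19 'd': node 4→5  ** P0@[15:19]
i=20 'd': node 5→7 (fail-walked)
i=21 'd': node 7→7 (fail-walked)
i=22 'd': node 7→7 (fail-walked)
i=23 'c': node 7→8
i=24 'c': node 8→9
i=25 'c': node 9→10  ** P1@[20:25]
i=26 'd': node 10→1 (fail-walked)
i=27 'd': node 1→6
i=28 'd': node 6→7
i=29 'c': node 7→8
i=30 'c': node 8→9

Matches: [[7,0],[12,0],[19,0],[25,1]]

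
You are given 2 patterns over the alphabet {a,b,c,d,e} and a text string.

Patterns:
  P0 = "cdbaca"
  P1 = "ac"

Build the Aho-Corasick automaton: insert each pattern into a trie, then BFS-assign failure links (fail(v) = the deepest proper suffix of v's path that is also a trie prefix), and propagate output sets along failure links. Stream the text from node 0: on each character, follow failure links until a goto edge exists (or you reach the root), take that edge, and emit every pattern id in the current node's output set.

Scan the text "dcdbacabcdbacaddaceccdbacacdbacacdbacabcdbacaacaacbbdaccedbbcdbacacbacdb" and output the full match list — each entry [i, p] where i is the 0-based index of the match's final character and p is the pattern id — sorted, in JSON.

Build:
Trie (insert patterns):
  n0 'ε': a→7 c→1
  n1 'c': d→2
  n2 'cd': b→3
  n3 'cdb': a→4
  n4 'cdba': c→5
  n5 'cdbac': a→6
  n6 'cdbaca': ·  ←P0
  n7 'a': c→8
  n8 'ac': ·  ←P1

BFS fail/out derivation:
  n1('c'): parent n0 fail=0; on 'c' 0 → fail=0;  out ∅∪∅=∅
  n7('a'): parent n0 fail=0; on 'a' 0 → fail=0;  out ∅∪∅=∅
  n2('cd'): parent n1 fail=0; on 'd' 0 → fail=0;  out ∅∪∅=∅
  n8('ac'): parent n7 fail=0; on 'c' 0 → fail=1;  out {1}∪∅={1}
  n3('cdb'): parent n2 fail=0; on 'b' 0 → fail=0;  out ∅∪∅=∅
  n4('cdba'): parent n3 fail=0; on 'a' 0 → fail=7;  out ∅∪∅=∅
  n5('cdbac'): parent n4 fail=7; on 'c' 7 → fail=8;  out ∅∪{1}={1}
  n6('cdbaca'): parent n5 fail=8; on 'a' 8→1→0 → fail=7;  out {0}∪∅={0}

Run:
[0] read 'd'  n0⇒n0
[1] read 'c'  n0⇒n1
[2] read 'd'  n1⇒n2
[3] read 'b'  n2⇒n3
[4] read 'a'  n3⇒n4
[5] read 'c'  n4⇒n5  → match P1@[4:5]
[6] read 'a'  n5⇒n6  → match P0@[1:6]
[7] read 'b'  n6⇒n0 ·f
[8] read 'c'  n0⇒n1
[9] read 'd'  n1⇒n2
[10] read 'b'  n2⇒n3
[11] read 'a'  n3⇒n4
[12] read 'c'  n4⇒n5  → match P1@[11:12]
[13] read 'a'  n5⇒n6  → match P0@[8:13]
[14] read 'd'  n6⇒n0 ·f
[15] read 'd'  n0⇒n0
[16] read 'a'  n0⇒n7
[17] read 'c'  n7⇒n8  → match P1@[16:17]
[18] read 'e'  n8⇒n0 ·f
[19] read 'c'  n0⇒n1
[20] read 'c'  n1⇒n1 ·f
[21] read 'd'  n1⇒n2
[22] read 'b'  n2⇒n3
[23] read 'a'  n3⇒n4
[24] read 'c'  n4⇒n5  → match P1@[23:24]
[25] read 'a'  n5⇒n6  → match P0@[20:25]
[26] read 'c'  n6⇒n8 ·f  → match P1@[25:26]
[27] read 'd'  n8⇒n2 ·f
[28] read 'b'  n2⇒n3
[29] read 'a'  n3⇒n4
[30] read 'c'  n4⇒n5  → match P1@[29:30]
[31] read 'a'  n5⇒n6  → match P0@[26:31]
[32] read 'c'  n6⇒n8 ·f  → match P1@[31:32]
[33] read 'd'  n8⇒n2 ·f
[34] read 'b'  n2⇒n3
[35] read 'a'  n3⇒n4
[36] read 'c'  n4⇒n5  → match P1@[35:36]
[37] read 'a'  n5⇒n6  → match P0@[32:37]
[38] read 'b'  n6⇒n0 ·f
[39] read 'c'  n0⇒n1
[40] read 'd'  n1⇒n2
[41] read 'b'  n2⇒n3
[42] read 'a'  n3⇒n4
[43] read 'c'  n4⇒n5  → match P1@[42:43]
[44] read 'a'  n5⇒n6  → match P0@[39:44]
[45] read 'a'  n6⇒n7 ·f
[46] read 'c'  n7⇒n8  → match P1@[45:46]
[47] read 'a'  n8⇒n7 ·f
[48] read 'a'  n7⇒n7 ·f
[49] read 'c'  n7⇒n8  → match P1@[48:49]
[50] read 'b'  n8⇒n0 ·f
[51] read 'b'  n0⇒n0
[52] read 'd'  n0⇒n0
[53] read 'a'  n0⇒n7
[54] read 'c'  n7⇒n8  → match P1@[53:54]
[55] read 'c'  n8⇒n1 ·f
[56] read 'e'  n1⇒n0 ·f
[57] read 'd'  n0⇒n0
[58] read 'b'  n0⇒n0
[59] read 'b'  n0⇒n0
[60] read 'c'  n0⇒n1
[61] read 'd'  n1⇒n2
[62] read 'b'  n2⇒n3
[63] read 'a'  n3⇒n4
[64] read 'c'  n4⇒n5  → match P1@[63:64]
[65] read 'a'  n5⇒n6  → match P0@[60:65]
[66] read 'c'  n6⇒n8 ·f  → match P1@[65:66]
[67] read 'b'  n8⇒n0 ·f
[68] read 'a'  n0⇒n7
[69] read 'c'  n7⇒n8  → match P1@[68:69]
[70] read 'd'  n8⇒n2 ·f
[71] read 'b'  n2⇒n3

Matches: [[5,1],[6,0],[12,1],[13,0],[17,1],[24,1],[25,0],[26,1],[30,1],[31,0],[32,1],[36,1],[37,0],[43,1],[44,0],[46,1],[49,1],[54,1],[64,1],[65,0],[66,1],[69,1]]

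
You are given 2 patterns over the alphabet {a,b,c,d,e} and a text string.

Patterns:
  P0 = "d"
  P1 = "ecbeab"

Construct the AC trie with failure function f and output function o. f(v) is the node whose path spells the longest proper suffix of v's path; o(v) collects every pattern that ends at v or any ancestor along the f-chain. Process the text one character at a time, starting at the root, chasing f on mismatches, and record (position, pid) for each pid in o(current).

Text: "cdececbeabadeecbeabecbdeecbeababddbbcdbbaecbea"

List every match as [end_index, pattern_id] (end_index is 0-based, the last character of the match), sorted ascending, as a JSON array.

Build:
Trie nodes:
  0='ε' goto d→1 e→2
  1='d' goto ·  ←P0
  2='e' goto c→3
  3='ec' goto b→4
  4='ecb' goto e→5
  5='ecbe' goto a→6
  6='ecbea' goto b→7
  7='ecbeab' goto ·  ←P1

Failure links (BFS by depth):
  n1('d'): parent n0 fail=0; on 'd' 0 → fail=0;  out {0}∪∅={0}
  n2('e'): parent n0 fail=0; on 'e' 0 → fail=0;  out ∅∪∅=∅
  n3('ec'): parent n2 fail=0; on 'c' 0 → fail=0;  out ∅∪∅=∅
  n4('ecb'): parent n3 fail=0; on 'b' 0 → fail=0;  out ∅∪∅=∅
  n5('ecbe'): parent n4 fail=0; on 'e' 0 → fail=2;  out ∅∪∅=∅
  n6('ecbea'): parent n5 fail=2; on 'a' 2→0 → fail=0;  out ∅∪∅=∅
  n7('ecbeab'): parent n6 fail=0; on 'b' 0 → fail=0;  out {1}∪∅={1}

Run:
[0] read 'c'  n0⇒n0
[1] read 'd'  n0⇒n1  emit P0@[1:1]
[2] read 'e'  n1⇒n2 (fail-walked)
[3] read 'c'  n2⇒n3
[4] read 'e'  n3⇒n2 (fail-walked)
[5] read 'c'  n2⇒n3
[6] read 'b'  n3⇒n4
[7] read 'e'  n4⇒n5
[8] read 'a'  n5⇒n6
[9] read 'b'  n6⇒n7  emit P1@[4:9]
[10] read 'a'  n7⇒n0 (fail-walked)
[11] read 'd'  n0⇒n1  emit P0@[11:11]
[12] read 'e'  n1⇒n2 (fail-walked)
[13] read 'e'  n2⇒n2 (fail-walked)
[14] read 'c'  n2⇒n3
[15] read 'b'  n3⇒n4
[16] read 'e'  n4⇒n5
[17] read 'a'  n5⇒n6
[18] read 'b'  n6⇒n7  emit P1@[13:18]
[19] read 'e'  n7⇒n2 (fail-walked)
[20] read 'c'  n2⇒n3
[21] read 'b'  n3⇒n4
[22] read 'd'  n4⇒n1 (fail-walked)  emit P0@[22:22]
[23] read 'e'  n1⇒n2 (fail-walked)
[24] read 'e'  n2⇒n2 (fail-walked)
[25] read 'c'  n2⇒n3
[26] read 'b'  n3⇒n4
[27] read 'e'  n4⇒n5
[28] read 'a'  n5⇒n6
[29] read 'b'  n6⇒n7  emit P1@[24:29]
[30] read 'a'  n7⇒n0 (fail-walked)
[31] read 'b'  n0⇒n0
[32] read 'd'  n0⇒n1  emit P0@[32:32]
[33] read 'd'  n1⇒n1 (fail-walked)  emit P0@[33:33]
[34] read 'b'  n1⇒n0 (fail-walked)
[35] read 'b'  n0⇒n0
[36] read 'c'  n0⇒n0
[37] read 'd'  n0⇒n1  emit P0@[37:37]
[38] read 'b'  n1⇒n0 (fail-walked)
[39] read 'b'  n0⇒n0
[40] read 'a'  n0⇒n0
[41] read 'e'  n0⇒n2
[42] read 'c'  n2⇒n3
[43] read 'b'  n3⇒n4
[44] read 'e'  n4⇒n5
[45] read 'a'  n5⇒n6

Matches: [[1,0],[9,1],[11,0],[18,1],[22,0],[29,1],[32,0],[33,0],[37,0]]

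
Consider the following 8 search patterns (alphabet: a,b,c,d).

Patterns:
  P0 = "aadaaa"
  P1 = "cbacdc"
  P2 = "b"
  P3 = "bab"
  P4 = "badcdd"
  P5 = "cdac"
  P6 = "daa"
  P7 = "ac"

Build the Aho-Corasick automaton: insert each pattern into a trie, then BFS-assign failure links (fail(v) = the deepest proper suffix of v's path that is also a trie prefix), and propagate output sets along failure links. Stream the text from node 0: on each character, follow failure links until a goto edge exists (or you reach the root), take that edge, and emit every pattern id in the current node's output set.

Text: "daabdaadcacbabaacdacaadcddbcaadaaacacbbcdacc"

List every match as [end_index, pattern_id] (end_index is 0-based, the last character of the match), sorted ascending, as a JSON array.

Construct AC machine:
Trie nodes:
  n0 'ε': a→1 b→13 c→7 d→23
  n1 'a': a→2 c→26
  n2 'aa': d→3
  n3 'aad': a→4
  n4 'aada': a→5
  n5 'aadaa': a→6
  n6 'aadaaa': ·  ←P0
  n7 'c': b→8 d→20
  n8 'cb': a→9
  n9 'cba': c→10
  n10 'cbac': d→11
  n11 'cbacd': c→12
  n12 'cbacdc': ·  ←P1
  n13 'b': a→14  ←P2
  n14 'ba': b→15 d→16
  n15 'bab': ·  ←P3
  n16 'bad': c→17
  n17 'badc': d→18
  n18 'badcd': d→19
  n19 'badcdd': ·  ←P4
  n20 'cd': a→21
  n21 'cda': c→22
  n22 'cdac': ·  ←P5
  n23 'd': a→24
  n24 'da': a→25
  n25 'daa': ·  ←P6
  n26 'ac': ·  ←P7

Failure links (BFS by depth):
  n1('a'): parent n0 fail=0; on 'a' 0 → fail=0;  out ∅∪∅=∅
  n7('c'): parent n0 fail=0; on 'c' 0 → fail=0;  out ∅∪∅=∅
  n13('b'): parent n0 fail=0; on 'b' 0 → fail=0;  out {2}∪∅={2}
  n23('d'): parent n0 fail=0; on 'd' 0 → fail=0;  out ∅∪∅=∅
  n2('aa'): parent n1 fail=0; on 'a' 0 → fail=1;  out ∅∪∅=∅
  n8('cb'): parent n7 fail=0; on 'b' 0 → fail=13;  out ∅∪{2}={2}
  n14('ba'): parent n13 fail=0; on 'a' 0 → fail=1;  out ∅∪∅=∅
  n20('cd'): parent n7 fail=0; on 'd' 0 → fail=23;  out ∅∪∅=∅
  n24('da'): parent n23 fail=0; on 'a' 0 → fail=1;  out ∅∪∅=∅
  n26('ac'): parent n1 fail=0; on 'c' 0 → fail=7;  out {7}∪∅={7}
  n3('aad'): parent n2 fail=1; on 'd' 1→0 → fail=23;  out ∅∪∅=∅
  n9('cba'): parent n8 fail=13; on 'a' 13 → fail=14;  out ∅∪∅=∅
  n15('bab'): parent n14 fail=1; on 'b' 1→0 → fail=13;  out {3}∪{2}={2,3}
  n16('bad'): parent n14 fail=1; on 'd' 1→0 → fail=23;  out ∅∪∅=∅
  n21('cda'): parent n20 fail=23; on 'a' 23 → fail=24;  out ∅∪∅=∅
  n25('daa'): parent n24 fail=1; on 'a' 1 → fail=2;  out {6}∪∅={6}
  n4('aada'): parent n3 fail=23; on 'a' 23 → fail=24;  out ∅∪∅=∅
  n10('cbac'): parent n9 fail=14; on 'c' 14→1 → fail=26;  out ∅∪{7}={7}
  n17('badc'): parent n16 fail=23; on 'c' 23→0 → fail=7;  out ∅∪∅=∅
  n22('cdac'): parent n21 fail=24; on 'c' 24→1 → fail=26;  out {5}∪{7}={5,7}
  n5('aadaa'): parent n4 fail=24; on 'a' 24 → fail=25;  out ∅∪{6}={6}
  n11('cbacd'): parent n10 fail=26; on 'd' 26→7 → fail=20;  out ∅∪∅=∅
  n18('badcd'): parent n17 fail=7; on 'd' 7 → fail=20;  out ∅∪∅=∅
  n6('aadaaa'): parent n5 fail=25; on 'a' 25→2→1 → fail=2;  out {0}∪∅={0}
  n12('cbacdc'): parent n11 fail=20; on 'c' 20→23→0 → fail=7;  out {1}∪∅={1}
  n19('badcdd'): parent n18 fail=20; on 'd' 20→23→0 → fail=23;  out {4}∪∅={4}

Text stream:
pos 0 'd': at 23
pos 1 'a': at 24
pos 2 'a': at 25  ** P6@[0:2]
pos 3 'b': at 13 ·f  ** P2@[3:3]
pos 4 'd': at 23 ·f
pos 5 'a': at 24
pos 6 'a': at 25  ** P6@[4:6]
pos 7 'd': at 3 ·f
pos 8 'c': at 7 ·f
pos 9 'a': at 1 ·f
pos 10 'c': at 26  ** P7@[9:10]
pos 11 'b': at 8 ·f  ** P2@[11:11]
pos 12 'a': at 9
pos 13 'b': at 15 ·f  ** P2@[13:13],P3@[11:13]
pos 14 'a': at 14 ·f
pos 15 'a': at 2 ·f
pos 16 'c': at 26 ·f  ** P7@[15:16]
pos 17 'd': at 20 ·f
pos 18 'a': at 21
pos 19 'c': at 22  ** P5@[16:19],P7@[18:19]
pos 20 'a': at 1 ·f
pos 21 'a': at 2
pos 22 'd': at 3
pos 23 'c': at 7 ·f
pos 24 'd': at 20
pos 25 'd': at 23 ·f
pos 26 'b': at 13 ·f  ** P2@[26:26]
pos 27 'c': at 7 ·f
pos 28 'a': at 1 ·f
pos 29 'a': at 2
pos 30 'd': at 3
pos 31 'a': at 4
pos 32 'a': at 5  ** P6@[30:32]
pos 33 'a': at 6  ** P0@[28:33]
pos 34 'c': at 26 ·f  ** P7@[33:34]
pos 35 'a': at 1 ·f
pos 36 'c': at 26  ** P7@[35:36]
pos 37 'b': at 8 ·f  ** P2@[37:37]
pos 38 'b': at 13 ·f  ** P2@[38:38]
pos 39 'c': at 7 ·f
pos 40 'd': at 20
pos 41 'a': at 21
pos 42 'c': at 22  ** P5@[39:42],P7@[41:42]
pos 43 'c': at 7 ·f

Matches: [[2,6],[3,2],[6,6],[10,7],[11,2],[13,2],[13,3],[16,7],[19,5],[19,7],[26,2],[32,6],[33,0],[34,7],[36,7],[37,2],[38,2],[42,5],[42,7]]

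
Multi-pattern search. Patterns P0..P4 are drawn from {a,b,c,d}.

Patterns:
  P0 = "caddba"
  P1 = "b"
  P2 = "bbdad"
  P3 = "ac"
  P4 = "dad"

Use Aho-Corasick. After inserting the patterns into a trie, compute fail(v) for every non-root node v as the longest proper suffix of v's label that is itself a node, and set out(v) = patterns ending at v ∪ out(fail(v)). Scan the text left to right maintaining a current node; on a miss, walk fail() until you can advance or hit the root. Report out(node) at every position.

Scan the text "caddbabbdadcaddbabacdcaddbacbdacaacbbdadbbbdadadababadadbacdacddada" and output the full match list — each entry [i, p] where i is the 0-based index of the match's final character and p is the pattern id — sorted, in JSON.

Build:
Trie nodes:
  n0 'ε': a→12 b→7 c→1 d→14
  n1 'c': a→2
  n2 'ca': d→3
  n3 'cad': d→4
  n4 'cadd': b→5
  n5 'caddb': a→6
  n6 'caddba': ·  ←P0
  n7 'b': b→8  ←P1
  n8 'bb': d→9
  n9 'bbd': a→10
  n10 'bbda': d→11
  n11 'bbdad': ·  ←P2
  n12 'a': c→13
  n13 'ac': ·  ←P3
  n14 'd': a→15
  n15 'da': d→16
  n16 'dad': ·  ←P4

Failure links (BFS by depth):
  fail(1) 'c': from fail(0)=0 chase 'c': 0 ⇒ 0;  out=∅∪out(0)=∅
  fail(7) 'b': from fail(0)=0 chase 'b': 0 ⇒ 0;  out={1}∪out(0)={1}
  fail(12) 'a': from fail(0)=0 chase 'a': 0 ⇒ 0;  out=∅∪out(0)=∅
  fail(14) 'd': from fail(0)=0 chase 'd': 0 ⇒ 0;  out=∅∪out(0)=∅
  fail(2) 'ca': from fail(1)=0 chase 'a': 0 ⇒ 12;  out=∅∪out(12)=∅
  fail(8) 'bb': from fail(7)=0 chase 'b': 0 ⇒ 7;  out=∅∪out(7)={1}
  fail(13) 'ac': from fail(12)=0 chase 'c': 0 ⇒ 1;  out={3}∪out(1)={3}
  fail(15) 'da': from fail(14)=0 chase 'a': 0 ⇒ 12;  out=∅∪out(12)=∅
  fail(3) 'cad': from fail(2)=12 chase 'd': 12→0 ⇒ 14;  out=∅∪out(14)=∅
  fail(9) 'bbd': from fail(8)=7 chase 'd': 7→0 ⇒ 14;  out=∅∪out(14)=∅
  fail(16) 'dad': from fail(15)=12 chase 'd': 12→0 ⇒ 14;  out={4}∪out(14)={4}
  fail(4) 'cadd': from fail(3)=14 chase 'd': 14→0 ⇒ 14;  out=∅∪out(14)=∅
  fail(10) 'bbda': from fail(9)=14 chase 'a': 14 ⇒ 15;  out=∅∪out(15)=∅
  fail(5) 'caddb': from fail(4)=14 chase 'b': 14→0 ⇒ 7;  out=∅∪out(7)={1}
  fail(11) 'bbdad': from fail(10)=15 chase 'd': 15 ⇒ 16;  out={2}∪out(16)={2,4}
  fail(6) 'caddba': from fail(5)=7 chase 'a': 7→0 ⇒ 12;  out={0}∪out(12)={0}

Scan:
pos 0 'c': at 1
pos 1 'a': at 2
pos 2 'd': at 3
pos 3 'd': at 4
pos 4 'b': at 5  emit P1@[4:4]
pos 5 'a': at 6  emit P0@[0:5]
pos 6 'b': at 7 (fail-walked)  emit P1@[6:6]
pos 7 'b': at 8  emit P1@[7:7]
pos 8 'd': at 9
pos 9 'a': at 10
pos 10 'd': at 11  emit P2@[6:10],P4@[8:10]
pos 11 'c': at 1 (fail-walked)
pos 12 'a': at 2
pos 13 'd': at 3
pos 14 'd': at 4
pos 15 'b': at 5  emit P1@[15:15]
pos 16 'a': at 6  emit P0@[11:16]
pos 17 'b': at 7 (fail-walked)  emit P1@[17:17]
pos 18 'a': at 12 (fail-walked)
pos 19 'c': at 13  emit P3@[18:19]
pos 20 'd': at 14 (fail-walked)
pos 21 'c': at 1 (fail-walked)
pos 22 'a': at 2
pos 23 'd': at 3
pos 24 'd': at 4
pos 25 'b': at 5  emit P1@[25:25]
pos 26 'a': at 6  emit P0@[21:26]
pos 27 'c': at 13 (fail-walked)  emit P3@[26:27]
pos 28 'b': at 7 (fail-walked)  emit P1@[28:28]
pos 29 'd': at 14 (fail-walked)
pos 30 'a': at 15
pos 31 'c': at 13 (fail-walked)  emit P3@[30:31]
pos 32 'a': at 2 (fail-walked)
pos 33 'a': at 12 (fail-walked)
pos 34 'c': at 13  emit P3@[33:34]
pos 35 'b': at 7 (fail-walked)  emit P1@[35:35]
pos 36 'b': at 8  emit P1@[36:36]
pos 37 'd': at 9
pos 38 'a': at 10
pos 39 'd': at 11  emit P2@[35:39],P4@[37:39]
pos 40 'b': at 7 (fail-walked)  emit P1@[40:40]
pos 41 'b': at 8  emit P1@[41:41]
pos 42 'b': at 8 (fail-walked)  emit P1@[42:42]
pos 43 'd': at 9
pos 44 'a': at 10
pos 45 'd': at 11  emit P2@[41:45],P4@[43:45]
pos 46 'a': at 15 (fail-walked)
pos 47 'd': at 16  emit P4@[45:47]
pos 48 'a': at 15 (fail-walked)
pos 49 'b': at 7 (fail-walked)  emit P1@[49:49]
pos 50 'a': at 12 (fail-walked)
pos 51 'b': at 7 (fail-walked)  emit P1@[51:51]
pos 52 'a': at 12 (fail-walked)
pos 53 'd': at 14 (fail-walked)
pos 54 'a': at 15
pos 55 'd': at 16  emit P4@[53:55]
pos 56 'b': at 7 (fail-walked)  emit P1@[56:56]
pos 57 'a': at 12 (fail-walked)
pos 58 'c': at 13  emit P3@[57:58]
pos 59 'd': at 14 (fail-walked)
pos 60 'a': at 15
pos 61 'c': at 13 (fail-walked)  emit P3@[60:61]
pos 62 'd': at 14 (fail-walked)
pos 63 'd': at 14 (fail-walked)
pos 64 'a': at 15
pos 65 'd': at 16  emit P4@[63:65]
pos 66 'a': at 15 (fail-walked)

Result: [[4,1],[5,0],[6,1],[7,1],[10,2],[10,4],[15,1],[16,0],[17,1],[19,3],[25,1],[26,0],[27,3],[28,1],[31,3],[34,3],[35,1],[36,1],[39,2],[39,4],[40,1],[41,1],[42,1],[45,2],[45,4],[47,4],[49,1],[51,1],[55,4],[56,1],[58,3],[61,3],[65,4]]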